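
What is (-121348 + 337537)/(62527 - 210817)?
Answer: -72063/49430 ≈ -1.4579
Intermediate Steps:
(-121348 + 337537)/(62527 - 210817) = 216189/(-148290) = 216189*(-1/148290) = -72063/49430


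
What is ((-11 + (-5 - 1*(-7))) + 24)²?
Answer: 225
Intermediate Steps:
((-11 + (-5 - 1*(-7))) + 24)² = ((-11 + (-5 + 7)) + 24)² = ((-11 + 2) + 24)² = (-9 + 24)² = 15² = 225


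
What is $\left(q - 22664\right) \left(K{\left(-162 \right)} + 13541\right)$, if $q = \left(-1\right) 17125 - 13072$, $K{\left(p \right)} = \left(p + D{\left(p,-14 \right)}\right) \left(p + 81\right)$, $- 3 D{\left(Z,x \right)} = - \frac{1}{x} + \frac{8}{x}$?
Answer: $- \frac{2817438439}{2} \approx -1.4087 \cdot 10^{9}$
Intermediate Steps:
$D{\left(Z,x \right)} = - \frac{7}{3 x}$ ($D{\left(Z,x \right)} = - \frac{- \frac{1}{x} + \frac{8}{x}}{3} = - \frac{7 \frac{1}{x}}{3} = - \frac{7}{3 x}$)
$K{\left(p \right)} = \left(81 + p\right) \left(\frac{1}{6} + p\right)$ ($K{\left(p \right)} = \left(p - \frac{7}{3 \left(-14\right)}\right) \left(p + 81\right) = \left(p - - \frac{1}{6}\right) \left(81 + p\right) = \left(p + \frac{1}{6}\right) \left(81 + p\right) = \left(\frac{1}{6} + p\right) \left(81 + p\right) = \left(81 + p\right) \left(\frac{1}{6} + p\right)$)
$q = -30197$ ($q = -17125 - 13072 = -30197$)
$\left(q - 22664\right) \left(K{\left(-162 \right)} + 13541\right) = \left(-30197 - 22664\right) \left(\left(\frac{27}{2} + \left(-162\right)^{2} + \frac{487}{6} \left(-162\right)\right) + 13541\right) = - 52861 \left(\left(\frac{27}{2} + 26244 - 13149\right) + 13541\right) = - 52861 \left(\frac{26217}{2} + 13541\right) = \left(-52861\right) \frac{53299}{2} = - \frac{2817438439}{2}$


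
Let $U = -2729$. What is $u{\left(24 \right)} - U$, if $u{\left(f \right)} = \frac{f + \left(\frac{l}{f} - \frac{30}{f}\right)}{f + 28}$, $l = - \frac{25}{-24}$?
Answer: $\frac{81752137}{29952} \approx 2729.4$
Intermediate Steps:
$l = \frac{25}{24}$ ($l = \left(-25\right) \left(- \frac{1}{24}\right) = \frac{25}{24} \approx 1.0417$)
$u{\left(f \right)} = \frac{f - \frac{695}{24 f}}{28 + f}$ ($u{\left(f \right)} = \frac{f + \left(\frac{25}{24 f} - \frac{30}{f}\right)}{f + 28} = \frac{f - \frac{695}{24 f}}{28 + f}$)
$u{\left(24 \right)} - U = \frac{- \frac{695}{24} + 24^{2}}{24 \left(28 + 24\right)} - -2729 = \frac{- \frac{695}{24} + 576}{24 \cdot 52} + 2729 = \frac{1}{24} \cdot \frac{1}{52} \cdot \frac{13129}{24} + 2729 = \frac{13129}{29952} + 2729 = \frac{81752137}{29952}$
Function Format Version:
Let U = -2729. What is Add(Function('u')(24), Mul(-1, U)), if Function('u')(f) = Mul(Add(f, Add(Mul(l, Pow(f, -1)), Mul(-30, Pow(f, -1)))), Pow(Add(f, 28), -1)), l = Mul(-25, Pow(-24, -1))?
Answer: Rational(81752137, 29952) ≈ 2729.4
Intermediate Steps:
l = Rational(25, 24) (l = Mul(-25, Rational(-1, 24)) = Rational(25, 24) ≈ 1.0417)
Function('u')(f) = Mul(Pow(Add(28, f), -1), Add(f, Mul(Rational(-695, 24), Pow(f, -1)))) (Function('u')(f) = Mul(Add(f, Add(Mul(Rational(25, 24), Pow(f, -1)), Mul(-30, Pow(f, -1)))), Pow(Add(f, 28), -1)) = Mul(Add(f, Mul(Rational(-695, 24), Pow(f, -1))), Pow(Add(28, f), -1)) = Mul(Pow(Add(28, f), -1), Add(f, Mul(Rational(-695, 24), Pow(f, -1)))))
Add(Function('u')(24), Mul(-1, U)) = Add(Mul(Pow(24, -1), Pow(Add(28, 24), -1), Add(Rational(-695, 24), Pow(24, 2))), Mul(-1, -2729)) = Add(Mul(Rational(1, 24), Pow(52, -1), Add(Rational(-695, 24), 576)), 2729) = Add(Mul(Rational(1, 24), Rational(1, 52), Rational(13129, 24)), 2729) = Add(Rational(13129, 29952), 2729) = Rational(81752137, 29952)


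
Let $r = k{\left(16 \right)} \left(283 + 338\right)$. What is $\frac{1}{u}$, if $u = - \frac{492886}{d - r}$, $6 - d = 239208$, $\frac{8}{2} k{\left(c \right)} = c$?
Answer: $\frac{120843}{246443} \approx 0.49035$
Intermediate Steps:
$k{\left(c \right)} = \frac{c}{4}$
$d = -239202$ ($d = 6 - 239208 = -239202$)
$r = 2484$ ($r = \frac{1}{4} \cdot 16 \left(283 + 338\right) = 4 \cdot 621 = 2484$)
$u = \frac{246443}{120843}$ ($u = - \frac{492886}{-239202 - 2484} = - \frac{492886}{-241686} = \left(-492886\right) \left(- \frac{1}{241686}\right) = \frac{246443}{120843} \approx 2.0394$)
$\frac{1}{u} = \frac{1}{\frac{246443}{120843}} = \frac{120843}{246443}$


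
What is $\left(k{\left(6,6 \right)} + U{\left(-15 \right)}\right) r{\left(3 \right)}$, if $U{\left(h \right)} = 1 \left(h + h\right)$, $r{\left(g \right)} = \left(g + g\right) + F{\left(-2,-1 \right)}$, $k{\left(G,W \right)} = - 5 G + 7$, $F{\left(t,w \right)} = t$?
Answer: $-212$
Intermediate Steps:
$k{\left(G,W \right)} = 7 - 5 G$
$r{\left(g \right)} = -2 + 2 g$ ($r{\left(g \right)} = \left(g + g\right) - 2 = 2 g - 2 = -2 + 2 g$)
$U{\left(h \right)} = 2 h$ ($U{\left(h \right)} = 1 \cdot 2 h = 2 h$)
$\left(k{\left(6,6 \right)} + U{\left(-15 \right)}\right) r{\left(3 \right)} = \left(\left(7 - 30\right) + 2 \left(-15\right)\right) \left(-2 + 2 \cdot 3\right) = \left(\left(7 - 30\right) - 30\right) \left(-2 + 6\right) = \left(-23 - 30\right) 4 = \left(-53\right) 4 = -212$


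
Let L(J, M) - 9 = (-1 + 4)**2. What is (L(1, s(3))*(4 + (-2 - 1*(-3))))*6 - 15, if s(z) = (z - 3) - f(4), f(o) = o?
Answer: 525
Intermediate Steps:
s(z) = -7 + z (s(z) = (z - 3) - 1*4 = (-3 + z) - 4 = -7 + z)
L(J, M) = 18 (L(J, M) = 9 + (-1 + 4)**2 = 9 + 3**2 = 9 + 9 = 18)
(L(1, s(3))*(4 + (-2 - 1*(-3))))*6 - 15 = (18*(4 + (-2 - 1*(-3))))*6 - 15 = (18*(4 + (-2 + 3)))*6 - 15 = (18*(4 + 1))*6 - 15 = (18*5)*6 - 15 = 90*6 - 15 = 540 - 15 = 525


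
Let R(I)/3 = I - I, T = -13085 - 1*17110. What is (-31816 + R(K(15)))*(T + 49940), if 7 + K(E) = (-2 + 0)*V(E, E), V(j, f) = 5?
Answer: -628206920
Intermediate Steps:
T = -30195 (T = -13085 - 17110 = -30195)
K(E) = -17 (K(E) = -7 + (-2 + 0)*5 = -7 - 2*5 = -7 - 10 = -17)
R(I) = 0 (R(I) = 3*(I - I) = 3*0 = 0)
(-31816 + R(K(15)))*(T + 49940) = (-31816 + 0)*(-30195 + 49940) = -31816*19745 = -628206920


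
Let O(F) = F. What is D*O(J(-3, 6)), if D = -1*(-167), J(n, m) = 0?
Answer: 0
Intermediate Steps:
D = 167
D*O(J(-3, 6)) = 167*0 = 0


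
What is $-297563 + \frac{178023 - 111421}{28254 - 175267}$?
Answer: $- \frac{43745695921}{147013} \approx -2.9756 \cdot 10^{5}$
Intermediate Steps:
$-297563 + \frac{178023 - 111421}{28254 - 175267} = -297563 + \frac{66602}{-147013} = -297563 + 66602 \left(- \frac{1}{147013}\right) = -297563 - \frac{66602}{147013} = - \frac{43745695921}{147013}$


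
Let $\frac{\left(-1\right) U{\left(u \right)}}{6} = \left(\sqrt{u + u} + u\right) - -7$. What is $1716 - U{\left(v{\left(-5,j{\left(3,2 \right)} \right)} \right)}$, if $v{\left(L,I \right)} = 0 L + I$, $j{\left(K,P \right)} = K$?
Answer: $1776 + 6 \sqrt{6} \approx 1790.7$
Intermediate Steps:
$v{\left(L,I \right)} = I$ ($v{\left(L,I \right)} = 0 + I = I$)
$U{\left(u \right)} = -42 - 6 u - 6 \sqrt{2} \sqrt{u}$ ($U{\left(u \right)} = - 6 \left(\left(\sqrt{u + u} + u\right) - -7\right) = - 6 \left(\left(\sqrt{2 u} + u\right) + \left(-3 + 10\right)\right) = - 6 \left(\left(\sqrt{2} \sqrt{u} + u\right) + 7\right) = - 6 \left(\left(u + \sqrt{2} \sqrt{u}\right) + 7\right) = - 6 \left(7 + u + \sqrt{2} \sqrt{u}\right) = -42 - 6 u - 6 \sqrt{2} \sqrt{u}$)
$1716 - U{\left(v{\left(-5,j{\left(3,2 \right)} \right)} \right)} = 1716 - \left(-42 - 18 - 6 \sqrt{2} \sqrt{3}\right) = 1716 - \left(-42 - 18 - 6 \sqrt{6}\right) = 1716 - \left(-60 - 6 \sqrt{6}\right) = 1716 + \left(60 + 6 \sqrt{6}\right) = 1776 + 6 \sqrt{6}$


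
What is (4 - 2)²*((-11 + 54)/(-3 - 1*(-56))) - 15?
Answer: -623/53 ≈ -11.755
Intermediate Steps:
(4 - 2)²*((-11 + 54)/(-3 - 1*(-56))) - 15 = 2²*(43/(-3 + 56)) - 15 = 4*(43/53) - 15 = 172/53 - 15 = -623/53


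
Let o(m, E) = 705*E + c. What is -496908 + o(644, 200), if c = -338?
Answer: -356246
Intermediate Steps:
o(m, E) = -338 + 705*E (o(m, E) = 705*E - 338 = -338 + 705*E)
-496908 + o(644, 200) = -496908 + (-338 + 705*200) = -496908 + (-338 + 141000) = -496908 + 140662 = -356246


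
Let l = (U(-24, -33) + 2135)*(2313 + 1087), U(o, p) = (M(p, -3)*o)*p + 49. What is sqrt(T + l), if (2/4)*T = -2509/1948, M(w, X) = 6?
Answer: sqrt(22372054458634)/974 ≈ 4856.2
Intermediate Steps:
U(o, p) = 49 + 6*o*p (U(o, p) = (6*o)*p + 49 = 6*o*p + 49 = 49 + 6*o*p)
T = -2509/974 (T = 2*(-2509/1948) = -2509/974 ≈ -2.5760)
l = 23582400 (l = ((49 + 6*(-24)*(-33)) + 2135)*(2313 + 1087) = ((49 + 4752) + 2135)*3400 = (4801 + 2135)*3400 = 6936*3400 = 23582400)
sqrt(T + l) = sqrt(-2509/974 + 23582400) = sqrt(22969255091/974) = sqrt(22372054458634)/974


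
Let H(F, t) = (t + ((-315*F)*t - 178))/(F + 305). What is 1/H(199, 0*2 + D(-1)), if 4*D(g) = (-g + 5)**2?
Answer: -252/282167 ≈ -0.00089309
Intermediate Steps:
D(g) = (5 - g)**2/4 (D(g) = (-g + 5)**2/4 = (5 - g)**2/4)
H(F, t) = (-178 + t - 315*F*t)/(305 + F) (H(F, t) = (t + (-315*F*t - 178))/(305 + F) = (t + (-178 - 315*F*t))/(305 + F) = (-178 + t - 315*F*t)/(305 + F))
1/H(199, 0*2 + D(-1)) = 1/((-178 + (0*2 + (-5 - 1)**2/4) - 315*199*(0*2 + (-5 - 1)**2/4))/(305 + 199)) = 1/((-178 + (0 + (1/4)*(-6)**2) - 315*199*(0 + (1/4)*(-6)**2))/504) = 1/((-178 + (0 + (1/4)*36) - 315*199*(0 + (1/4)*36))/504) = 1/((-178 + (0 + 9) - 315*199*(0 + 9))/504) = 1/((-178 + 9 - 315*199*9)/504) = 1/((-178 + 9 - 564165)/504) = 1/((1/504)*(-564334)) = 1/(-282167/252) = -252/282167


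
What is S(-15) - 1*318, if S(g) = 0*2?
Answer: -318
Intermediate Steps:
S(g) = 0
S(-15) - 1*318 = 0 - 1*318 = 0 - 318 = -318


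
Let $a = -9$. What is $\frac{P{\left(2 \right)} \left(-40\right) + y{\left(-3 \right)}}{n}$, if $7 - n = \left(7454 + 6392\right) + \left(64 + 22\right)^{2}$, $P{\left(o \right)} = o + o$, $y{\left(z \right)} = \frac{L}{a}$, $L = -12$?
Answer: $\frac{476}{63705} \approx 0.0074719$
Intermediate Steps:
$y{\left(z \right)} = \frac{4}{3}$ ($y{\left(z \right)} = - \frac{12}{-9} = \left(-12\right) \left(- \frac{1}{9}\right) = \frac{4}{3}$)
$P{\left(o \right)} = 2 o$
$n = -21235$ ($n = 7 - \left(\left(7454 + 6392\right) + \left(64 + 22\right)^{2}\right) = 7 - \left(13846 + 86^{2}\right) = 7 - \left(13846 + 7396\right) = 7 - 21242 = -21235$)
$\frac{P{\left(2 \right)} \left(-40\right) + y{\left(-3 \right)}}{n} = \frac{2 \cdot 2 \left(-40\right) + \frac{4}{3}}{-21235} = \left(4 \left(-40\right) + \frac{4}{3}\right) \left(- \frac{1}{21235}\right) = \left(-160 + \frac{4}{3}\right) \left(- \frac{1}{21235}\right) = \left(- \frac{476}{3}\right) \left(- \frac{1}{21235}\right) = \frac{476}{63705}$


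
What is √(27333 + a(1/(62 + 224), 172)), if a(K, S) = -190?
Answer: √27143 ≈ 164.75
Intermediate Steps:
√(27333 + a(1/(62 + 224), 172)) = √(27333 - 190) = √27143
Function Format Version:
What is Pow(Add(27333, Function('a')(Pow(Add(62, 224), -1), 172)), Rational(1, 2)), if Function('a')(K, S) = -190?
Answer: Pow(27143, Rational(1, 2)) ≈ 164.75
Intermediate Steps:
Pow(Add(27333, Function('a')(Pow(Add(62, 224), -1), 172)), Rational(1, 2)) = Pow(Add(27333, -190), Rational(1, 2)) = Pow(27143, Rational(1, 2))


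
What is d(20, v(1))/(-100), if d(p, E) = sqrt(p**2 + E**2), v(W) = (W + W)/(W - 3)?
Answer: -sqrt(401)/100 ≈ -0.20025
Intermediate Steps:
v(W) = 2*W/(-3 + W) (v(W) = (2*W)/(-3 + W) = 2*W/(-3 + W))
d(p, E) = sqrt(E**2 + p**2)
d(20, v(1))/(-100) = sqrt((2*1/(-3 + 1))**2 + 20**2)/(-100) = sqrt((2*1/(-2))**2 + 400)*(-1/100) = sqrt((2*1*(-1/2))**2 + 400)*(-1/100) = sqrt((-1)**2 + 400)*(-1/100) = sqrt(1 + 400)*(-1/100) = sqrt(401)*(-1/100) = -sqrt(401)/100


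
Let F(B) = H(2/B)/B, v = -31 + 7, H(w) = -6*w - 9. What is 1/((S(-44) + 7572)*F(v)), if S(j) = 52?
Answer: 6/16201 ≈ 0.00037035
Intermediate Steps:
H(w) = -9 - 6*w
v = -24
F(B) = (-9 - 12/B)/B
1/((S(-44) + 7572)*F(v)) = 1/((52 + 7572)*((3*(-4 - 3*(-24))/(-24)²))) = 1/(7624*((3*(1/576)*(-4 + 72)))) = 1/(7624*((3*(1/576)*68))) = 1/(7624*(17/48)) = (1/7624)*(48/17) = 6/16201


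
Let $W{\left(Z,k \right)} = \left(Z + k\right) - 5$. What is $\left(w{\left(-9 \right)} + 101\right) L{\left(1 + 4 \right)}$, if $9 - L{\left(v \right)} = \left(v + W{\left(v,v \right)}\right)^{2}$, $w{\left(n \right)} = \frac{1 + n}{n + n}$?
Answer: $- \frac{83083}{9} \approx -9231.4$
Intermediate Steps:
$W{\left(Z,k \right)} = -5 + Z + k$
$w{\left(n \right)} = \frac{1 + n}{2 n}$
$L{\left(v \right)} = 9 - \left(-5 + 3 v\right)^{2}$ ($L{\left(v \right)} = 9 - \left(v + \left(-5 + v + v\right)\right)^{2} = 9 - \left(v + \left(-5 + 2 v\right)\right)^{2} = 9 - \left(-5 + 3 v\right)^{2}$)
$\left(w{\left(-9 \right)} + 101\right) L{\left(1 + 4 \right)} = \left(\frac{1 - 9}{2 \left(-9\right)} + 101\right) \left(9 - \left(-5 + 3 \left(1 + 4\right)\right)^{2}\right) = \left(\frac{1}{2} \left(- \frac{1}{9}\right) \left(-8\right) + 101\right) \left(9 - \left(-5 + 3 \cdot 5\right)^{2}\right) = \left(\frac{4}{9} + 101\right) \left(9 - \left(-5 + 15\right)^{2}\right) = \frac{913 \left(9 - 10^{2}\right)}{9} = \frac{913 \left(9 - 100\right)}{9} = \frac{913}{9} \left(-91\right) = - \frac{83083}{9}$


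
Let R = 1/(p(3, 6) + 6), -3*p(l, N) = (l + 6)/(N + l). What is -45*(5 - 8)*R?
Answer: 405/17 ≈ 23.824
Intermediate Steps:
p(l, N) = -(6 + l)/(3*(N + l)) (p(l, N) = -(l + 6)/(3*(N + l)) = -(6 + l)/(3*(N + l)))
R = 3/17 (R = 1/((-2 - ⅓*3)/(6 + 3) + 6) = 1/((-2 - 1)/9 + 6) = 1/((⅑)*(-3) + 6) = 1/(-⅓ + 6) = 1/(17/3) = 3/17 ≈ 0.17647)
-45*(5 - 8)*R = -45*(5 - 8)*3/17 = -(-135)*3/17 = -45*(-9/17) = 405/17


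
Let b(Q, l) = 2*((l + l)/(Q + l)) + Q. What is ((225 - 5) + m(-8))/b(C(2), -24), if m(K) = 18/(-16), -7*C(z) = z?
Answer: 1041845/17456 ≈ 59.684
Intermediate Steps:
C(z) = -z/7
m(K) = -9/8 (m(K) = 18*(-1/16) = -9/8)
b(Q, l) = Q + 4*l/(Q + l) (b(Q, l) = 2*((2*l)/(Q + l)) + Q = 2*(2*l/(Q + l)) + Q = 4*l/(Q + l) + Q = Q + 4*l/(Q + l))
((225 - 5) + m(-8))/b(C(2), -24) = ((225 - 5) - 9/8)/((((-1/7*2)**2 + 4*(-24) - 1/7*2*(-24))/(-1/7*2 - 24))) = (220 - 9/8)/((((-2/7)**2 - 96 - 2/7*(-24))/(-2/7 - 24))) = 1751/(8*(((4/49 - 96 + 48/7)/(-170/7)))) = 1751/(8*((-7/170*(-4364/49)))) = 1751/(8*(2182/595)) = (1751/8)*(595/2182) = 1041845/17456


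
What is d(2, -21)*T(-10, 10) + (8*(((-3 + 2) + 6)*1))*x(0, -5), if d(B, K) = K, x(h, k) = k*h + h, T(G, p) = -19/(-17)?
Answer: -399/17 ≈ -23.471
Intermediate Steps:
T(G, p) = 19/17 (T(G, p) = -19*(-1/17) = 19/17)
x(h, k) = h + h*k (x(h, k) = h*k + h = h + h*k)
d(2, -21)*T(-10, 10) + (8*(((-3 + 2) + 6)*1))*x(0, -5) = -21*19/17 + (8*(((-3 + 2) + 6)*1))*(0*(1 - 5)) = -399/17 + (8*((-1 + 6)*1))*(0*(-4)) = -399/17 + (8*(5*1))*0 = -399/17 + (8*5)*0 = -399/17 + 40*0 = -399/17 + 0 = -399/17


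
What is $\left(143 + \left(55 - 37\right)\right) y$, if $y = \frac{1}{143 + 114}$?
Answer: $\frac{161}{257} \approx 0.62646$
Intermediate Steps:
$y = \frac{1}{257} \approx 0.0038911$
$\left(143 + \left(55 - 37\right)\right) y = \left(143 + \left(55 - 37\right)\right) \frac{1}{257} = \left(143 + 18\right) \frac{1}{257} = 161 \cdot \frac{1}{257} = \frac{161}{257}$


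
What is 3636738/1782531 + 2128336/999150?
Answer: 412637315062/98945324925 ≈ 4.1704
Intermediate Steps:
3636738/1782531 + 2128336/999150 = 3636738*(1/1782531) + 2128336*(1/999150) = 404082/198059 + 1064168/499575 = 412637315062/98945324925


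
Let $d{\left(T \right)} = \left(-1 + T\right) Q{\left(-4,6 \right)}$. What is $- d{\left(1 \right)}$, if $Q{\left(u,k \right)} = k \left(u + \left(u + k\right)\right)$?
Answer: $0$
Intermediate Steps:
$Q{\left(u,k \right)} = k \left(k + 2 u\right)$ ($Q{\left(u,k \right)} = k \left(u + \left(k + u\right)\right) = k \left(k + 2 u\right)$)
$d{\left(T \right)} = 12 - 12 T$ ($d{\left(T \right)} = \left(-1 + T\right) 6 \left(6 + 2 \left(-4\right)\right) = \left(-1 + T\right) 6 \left(6 - 8\right) = \left(-1 + T\right) 6 \left(-2\right) = \left(-1 + T\right) \left(-12\right) = 12 - 12 T$)
$- d{\left(1 \right)} = - (12 - 12) = \left(-1\right) 0 = 0$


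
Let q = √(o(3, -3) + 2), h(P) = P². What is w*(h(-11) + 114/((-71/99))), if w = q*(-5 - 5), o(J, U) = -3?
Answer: 26950*I/71 ≈ 379.58*I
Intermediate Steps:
q = I (q = √(-3 + 2) = √(-1) = I ≈ 1.0*I)
w = -10*I (w = I*(-5 - 5) = I*(-10) = -10*I ≈ -10.0*I)
w*(h(-11) + 114/((-71/99))) = (-10*I)*((-11)² + 114/((-71/99))) = (-10*I)*(121 + 114/((-71*1/99))) = (-10*I)*(121 + 114/(-71/99)) = (-10*I)*(121 + 114*(-99/71)) = (-10*I)*(121 - 11286/71) = -10*I*(-2695/71) = 26950*I/71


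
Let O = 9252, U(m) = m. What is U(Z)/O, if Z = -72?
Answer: -2/257 ≈ -0.0077821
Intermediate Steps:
U(Z)/O = -72/9252 = -72*1/9252 = -2/257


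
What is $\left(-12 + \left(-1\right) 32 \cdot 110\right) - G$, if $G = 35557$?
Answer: $-39089$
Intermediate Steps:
$\left(-12 + \left(-1\right) 32 \cdot 110\right) - G = \left(-12 + \left(-1\right) 32 \cdot 110\right) - 35557 = \left(-12 - 3520\right) - 35557 = -3532 - 35557 = -39089$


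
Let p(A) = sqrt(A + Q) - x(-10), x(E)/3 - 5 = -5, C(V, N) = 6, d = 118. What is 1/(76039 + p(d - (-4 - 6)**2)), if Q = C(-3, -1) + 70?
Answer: 76039/5781929427 - sqrt(94)/5781929427 ≈ 1.3149e-5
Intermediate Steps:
Q = 76 (Q = 6 + 70 = 76)
x(E) = 0 (x(E) = 15 + 3*(-5) = 15 - 15 = 0)
p(A) = sqrt(76 + A) (p(A) = sqrt(A + 76) - 1*0 = sqrt(76 + A) + 0 = sqrt(76 + A))
1/(76039 + p(d - (-4 - 6)**2)) = 1/(76039 + sqrt(76 + (118 - (-4 - 6)**2))) = 1/(76039 + sqrt(76 + (118 - 1*(-10)**2))) = 1/(76039 + sqrt(76 + (118 - 1*100))) = 1/(76039 + sqrt(76 + (118 - 100))) = 1/(76039 + sqrt(76 + 18)) = 1/(76039 + sqrt(94))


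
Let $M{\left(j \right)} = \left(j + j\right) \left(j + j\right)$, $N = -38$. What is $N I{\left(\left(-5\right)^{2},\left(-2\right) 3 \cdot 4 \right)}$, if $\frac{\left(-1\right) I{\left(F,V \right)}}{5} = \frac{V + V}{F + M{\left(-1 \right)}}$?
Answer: $- \frac{9120}{29} \approx -314.48$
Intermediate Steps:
$M{\left(j \right)} = 4 j^{2}$ ($M{\left(j \right)} = 2 j 2 j = 4 j^{2}$)
$I{\left(F,V \right)} = - \frac{10 V}{4 + F}$ ($I{\left(F,V \right)} = - 5 \frac{V + V}{F + 4 \left(-1\right)^{2}} = - 5 \frac{2 V}{F + 4 \cdot 1} = - 5 \frac{2 V}{F + 4} = - 5 \frac{2 V}{4 + F} = - \frac{10 V}{4 + F}$)
$N I{\left(\left(-5\right)^{2},\left(-2\right) 3 \cdot 4 \right)} = - 38 \left(- \frac{10 \left(-2\right) 3 \cdot 4}{4 + \left(-5\right)^{2}}\right) = - 38 \left(- \frac{10 \left(\left(-6\right) 4\right)}{4 + 25}\right) = - 38 \left(\left(-10\right) \left(-24\right) \frac{1}{29}\right) = \left(-38\right) \frac{240}{29} = - \frac{9120}{29}$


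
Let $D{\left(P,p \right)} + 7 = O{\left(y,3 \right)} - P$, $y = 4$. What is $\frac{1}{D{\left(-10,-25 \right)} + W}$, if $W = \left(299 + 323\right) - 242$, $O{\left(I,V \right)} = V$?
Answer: $\frac{1}{386} \approx 0.0025907$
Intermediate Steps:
$D{\left(P,p \right)} = -4 - P$ ($D{\left(P,p \right)} = -7 - \left(-3 + P\right) = -4 - P$)
$W = 380$ ($W = 622 - 242 = 380$)
$\frac{1}{D{\left(-10,-25 \right)} + W} = \frac{1}{\left(-4 - -10\right) + 380} = \frac{1}{\left(-4 + 10\right) + 380} = \frac{1}{6 + 380} = \frac{1}{386}$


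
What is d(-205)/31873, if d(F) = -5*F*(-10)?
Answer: -10250/31873 ≈ -0.32159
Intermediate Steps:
d(F) = 50*F
d(-205)/31873 = (50*(-205))/31873 = -10250*1/31873 = -10250/31873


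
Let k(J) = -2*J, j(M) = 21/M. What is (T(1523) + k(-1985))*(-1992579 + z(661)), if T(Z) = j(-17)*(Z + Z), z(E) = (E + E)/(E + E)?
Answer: -7021844872/17 ≈ -4.1305e+8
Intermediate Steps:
z(E) = 1 (z(E) = (2*E)/((2*E)) = (2*E)*(1/(2*E)) = 1)
T(Z) = -42*Z/17 (T(Z) = (21/(-17))*(Z + Z) = (21*(-1/17))*(2*Z) = -42*Z/17)
(T(1523) + k(-1985))*(-1992579 + z(661)) = (-42/17*1523 - 2*(-1985))*(-1992579 + 1) = (-63966/17 + 3970)*(-1992578) = (3524/17)*(-1992578) = -7021844872/17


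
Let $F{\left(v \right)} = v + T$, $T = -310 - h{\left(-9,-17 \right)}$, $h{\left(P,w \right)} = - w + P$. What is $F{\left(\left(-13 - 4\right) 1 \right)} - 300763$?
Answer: $-301098$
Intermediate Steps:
$h{\left(P,w \right)} = P - w$
$T = -318$ ($T = -310 - \left(-9 - -17\right) = -310 - \left(-9 + 17\right) = -310 - 8 = -318$)
$F{\left(v \right)} = -318 + v$ ($F{\left(v \right)} = v - 318 = -318 + v$)
$F{\left(\left(-13 - 4\right) 1 \right)} - 300763 = \left(-318 + \left(-13 - 4\right) 1\right) - 300763 = \left(-318 - 17\right) - 300763 = -335 - 300763 = -301098$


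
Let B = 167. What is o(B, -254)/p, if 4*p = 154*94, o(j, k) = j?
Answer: 167/3619 ≈ 0.046145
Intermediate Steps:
p = 3619 (p = (154*94)/4 = (¼)*14476 = 3619)
o(B, -254)/p = 167/3619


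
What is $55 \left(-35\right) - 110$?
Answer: $-2035$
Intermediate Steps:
$55 \left(-35\right) - 110 = -1925 - 110 = -2035$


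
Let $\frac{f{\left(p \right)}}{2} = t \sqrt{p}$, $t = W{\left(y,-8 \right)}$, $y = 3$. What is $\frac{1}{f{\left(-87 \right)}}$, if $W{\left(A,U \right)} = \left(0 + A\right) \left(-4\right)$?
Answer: $\frac{i \sqrt{87}}{2088} \approx 0.0044671 i$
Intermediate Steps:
$W{\left(A,U \right)} = - 4 A$ ($W{\left(A,U \right)} = A \left(-4\right) = - 4 A$)
$t = -12$ ($t = \left(-4\right) 3 = -12$)
$f{\left(p \right)} = - 24 \sqrt{p}$ ($f{\left(p \right)} = 2 \left(- 12 \sqrt{p}\right) = - 24 \sqrt{p}$)
$\frac{1}{f{\left(-87 \right)}} = \frac{1}{\left(-24\right) \sqrt{-87}} = \frac{1}{\left(-24\right) i \sqrt{87}} = \frac{i \sqrt{87}}{2088}$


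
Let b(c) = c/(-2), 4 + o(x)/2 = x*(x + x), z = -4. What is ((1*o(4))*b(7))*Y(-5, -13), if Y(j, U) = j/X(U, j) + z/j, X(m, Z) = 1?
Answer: 4116/5 ≈ 823.20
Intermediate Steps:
o(x) = -8 + 4*x² (o(x) = -8 + 2*(x*(x + x)) = -8 + 2*(x*(2*x)) = -8 + 2*(2*x²) = -8 + 4*x²)
Y(j, U) = j - 4/j (Y(j, U) = j/1 - 4/j = j*1 - 4/j = j - 4/j)
b(c) = -c/2 (b(c) = c*(-½) = -c/2)
((1*o(4))*b(7))*Y(-5, -13) = ((1*(-8 + 4*4²))*(-½*7))*(-5 - 4/(-5)) = ((1*(-8 + 4*16))*(-7/2))*(-5 - 4*(-⅕)) = ((1*(-8 + 64))*(-7/2))*(-5 + ⅘) = ((1*56)*(-7/2))*(-21/5) = (56*(-7/2))*(-21/5) = -196*(-21/5) = 4116/5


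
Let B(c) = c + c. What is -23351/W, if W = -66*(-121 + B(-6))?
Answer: -1229/462 ≈ -2.6602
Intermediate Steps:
B(c) = 2*c
W = 8778 (W = -66*(-121 + 2*(-6)) = -66*(-121 - 12) = -66*(-133) = 8778)
-23351/W = -23351/8778 = -23351*1/8778 = -1229/462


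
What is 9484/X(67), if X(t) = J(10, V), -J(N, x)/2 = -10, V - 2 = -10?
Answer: 2371/5 ≈ 474.20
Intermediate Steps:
V = -8 (V = 2 - 10 = -8)
J(N, x) = 20 (J(N, x) = -2*(-10) = 20)
X(t) = 20
9484/X(67) = 9484/20 = 9484*(1/20) = 2371/5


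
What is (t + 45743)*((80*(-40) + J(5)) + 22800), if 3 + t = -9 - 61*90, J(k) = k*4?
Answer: 789528420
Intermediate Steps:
J(k) = 4*k
t = -5502 (t = -3 + (-9 - 61*90) = -3 + (-9 - 5490) = -3 - 5499 = -5502)
(t + 45743)*((80*(-40) + J(5)) + 22800) = (-5502 + 45743)*((80*(-40) + 4*5) + 22800) = 40241*((-3200 + 20) + 22800) = 40241*(-3180 + 22800) = 40241*19620 = 789528420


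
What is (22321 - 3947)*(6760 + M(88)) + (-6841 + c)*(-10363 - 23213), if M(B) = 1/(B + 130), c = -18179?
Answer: 105106503027/109 ≈ 9.6428e+8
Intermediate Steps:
M(B) = 1/(130 + B)
(22321 - 3947)*(6760 + M(88)) + (-6841 + c)*(-10363 - 23213) = (22321 - 3947)*(6760 + 1/(130 + 88)) + (-6841 - 18179)*(-10363 - 23213) = 18374*(6760 + 1/218) - 25020*(-33576) = 18374*(6760 + 1/218) + 840071520 = 18374*(1473681/218) + 840071520 = 13538707347/109 + 840071520 = 105106503027/109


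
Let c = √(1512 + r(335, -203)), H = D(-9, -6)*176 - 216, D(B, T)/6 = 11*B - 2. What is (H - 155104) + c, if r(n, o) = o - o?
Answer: -261976 + 6*√42 ≈ -2.6194e+5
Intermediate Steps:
r(n, o) = 0
D(B, T) = -12 + 66*B (D(B, T) = 6*(11*B - 2) = 6*(-2 + 11*B) = -12 + 66*B)
H = -106872 (H = (-12 + 66*(-9))*176 - 216 = (-12 - 594)*176 - 216 = -606*176 - 216 = -106656 - 216 = -106872)
c = 6*√42 (c = √(1512 + 0) = √1512 = 6*√42 ≈ 38.884)
(H - 155104) + c = (-106872 - 155104) + 6*√42 = -261976 + 6*√42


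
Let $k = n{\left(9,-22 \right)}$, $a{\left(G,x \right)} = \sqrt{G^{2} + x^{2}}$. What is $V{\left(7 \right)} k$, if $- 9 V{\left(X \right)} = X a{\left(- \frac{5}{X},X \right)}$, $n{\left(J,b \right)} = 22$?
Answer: $- \frac{22 \sqrt{2426}}{9} \approx -120.4$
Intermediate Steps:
$k = 22$
$V{\left(X \right)} = - \frac{X \sqrt{X^{2} + \frac{25}{X^{2}}}}{9}$ ($V{\left(X \right)} = - \frac{X \sqrt{\left(- \frac{5}{X}\right)^{2} + X^{2}}}{9} = - \frac{X \sqrt{\frac{25}{X^{2}} + X^{2}}}{9} = - \frac{X \sqrt{X^{2} + \frac{25}{X^{2}}}}{9}$)
$V{\left(7 \right)} k = \left(- \frac{1}{9}\right) 7 \sqrt{\frac{25 + 7^{4}}{49}} \cdot 22 = \left(- \frac{1}{9}\right) 7 \sqrt{\frac{25 + 2401}{49}} \cdot 22 = \left(- \frac{1}{9}\right) 7 \sqrt{\frac{1}{49} \cdot 2426} \cdot 22 = \left(- \frac{1}{9}\right) 7 \sqrt{\frac{2426}{49}} \cdot 22 = \left(- \frac{1}{9}\right) 7 \frac{\sqrt{2426}}{7} \cdot 22 = - \frac{\sqrt{2426}}{9} \cdot 22 = - \frac{22 \sqrt{2426}}{9}$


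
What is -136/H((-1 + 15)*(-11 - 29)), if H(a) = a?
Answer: 17/70 ≈ 0.24286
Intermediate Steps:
-136/H((-1 + 15)*(-11 - 29)) = -136*1/((-1 + 15)*(-11 - 29)) = -136/(14*(-40)) = -136/(-560) = -136*(-1/560) = 17/70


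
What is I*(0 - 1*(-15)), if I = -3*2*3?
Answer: -270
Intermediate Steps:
I = -18 (I = -6*3 = -18)
I*(0 - 1*(-15)) = -18*(0 - 1*(-15)) = -18*(0 + 15) = -18*15 = -270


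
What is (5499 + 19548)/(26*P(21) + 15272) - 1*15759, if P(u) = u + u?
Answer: -257855229/16364 ≈ -15757.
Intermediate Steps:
P(u) = 2*u
(5499 + 19548)/(26*P(21) + 15272) - 1*15759 = (5499 + 19548)/(26*(2*21) + 15272) - 1*15759 = 25047/(26*42 + 15272) - 15759 = 25047/(1092 + 15272) - 15759 = 25047/16364 - 15759 = -257855229/16364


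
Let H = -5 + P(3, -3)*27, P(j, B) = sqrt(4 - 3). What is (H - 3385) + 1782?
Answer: -1581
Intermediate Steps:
P(j, B) = 1 (P(j, B) = sqrt(1) = 1)
H = 22 (H = -5 + 1*27 = -5 + 27 = 22)
(H - 3385) + 1782 = (22 - 3385) + 1782 = -3363 + 1782 = -1581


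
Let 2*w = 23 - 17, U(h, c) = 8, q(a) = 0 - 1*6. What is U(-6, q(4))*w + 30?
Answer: 54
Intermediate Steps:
q(a) = -6 (q(a) = 0 - 6 = -6)
w = 3 (w = (23 - 17)/2 = (½)*6 = 3)
U(-6, q(4))*w + 30 = 8*3 + 30 = 24 + 30 = 54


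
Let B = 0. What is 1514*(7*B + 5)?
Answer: 7570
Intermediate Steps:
1514*(7*B + 5) = 1514*(7*0 + 5) = 1514*(0 + 5) = 1514*5 = 7570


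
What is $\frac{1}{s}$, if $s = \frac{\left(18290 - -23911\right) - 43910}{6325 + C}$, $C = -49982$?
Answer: $\frac{43657}{1709} \approx 25.545$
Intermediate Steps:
$s = \frac{1709}{43657}$ ($s = \frac{\left(18290 - -23911\right) - 43910}{6325 - 49982} = \frac{\left(18290 + 23911\right) - 43910}{-43657} = \left(42201 - 43910\right) \left(- \frac{1}{43657}\right) = \left(-1709\right) \left(- \frac{1}{43657}\right) = \frac{1709}{43657} \approx 0.039146$)
$\frac{1}{s} = \frac{1}{\frac{1709}{43657}} = \frac{43657}{1709}$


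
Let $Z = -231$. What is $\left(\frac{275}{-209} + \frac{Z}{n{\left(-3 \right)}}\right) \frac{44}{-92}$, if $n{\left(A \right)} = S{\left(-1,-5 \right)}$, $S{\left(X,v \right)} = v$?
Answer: $- \frac{46904}{2185} \approx -21.466$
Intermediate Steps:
$n{\left(A \right)} = -5$
$\left(\frac{275}{-209} + \frac{Z}{n{\left(-3 \right)}}\right) \frac{44}{-92} = \left(\frac{275}{-209} - \frac{231}{-5}\right) \frac{44}{-92} = \left(275 \left(- \frac{1}{209}\right) - - \frac{231}{5}\right) 44 \left(- \frac{1}{92}\right) = \left(- \frac{25}{19} + \frac{231}{5}\right) \left(- \frac{11}{23}\right) = \frac{4264}{95} \left(- \frac{11}{23}\right) = - \frac{46904}{2185}$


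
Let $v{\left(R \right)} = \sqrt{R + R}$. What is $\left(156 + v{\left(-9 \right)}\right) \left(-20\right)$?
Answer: $-3120 - 60 i \sqrt{2} \approx -3120.0 - 84.853 i$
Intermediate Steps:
$v{\left(R \right)} = \sqrt{2} \sqrt{R}$ ($v{\left(R \right)} = \sqrt{2 R} = \sqrt{2} \sqrt{R}$)
$\left(156 + v{\left(-9 \right)}\right) \left(-20\right) = \left(156 + \sqrt{2} \sqrt{-9}\right) \left(-20\right) = \left(156 + \sqrt{2} \cdot 3 i\right) \left(-20\right) = \left(156 + 3 i \sqrt{2}\right) \left(-20\right) = -3120 - 60 i \sqrt{2}$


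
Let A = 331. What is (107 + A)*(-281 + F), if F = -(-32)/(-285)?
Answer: -11697082/95 ≈ -1.2313e+5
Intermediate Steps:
F = -32/285 (F = -(-32)*(-1)/285 = -1*32/285 = -32/285 ≈ -0.11228)
(107 + A)*(-281 + F) = (107 + 331)*(-281 - 32/285) = 438*(-80117/285) = -11697082/95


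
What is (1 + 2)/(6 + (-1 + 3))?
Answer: 3/8 ≈ 0.37500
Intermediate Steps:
(1 + 2)/(6 + (-1 + 3)) = 3/(6 + 2) = 3/8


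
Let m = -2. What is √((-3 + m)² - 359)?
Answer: I*√334 ≈ 18.276*I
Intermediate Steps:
√((-3 + m)² - 359) = √((-3 - 2)² - 359) = √((-5)² - 359) = √(25 - 359) = √(-334) = I*√334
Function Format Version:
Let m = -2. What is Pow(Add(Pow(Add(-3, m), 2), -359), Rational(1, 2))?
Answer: Mul(I, Pow(334, Rational(1, 2))) ≈ Mul(18.276, I)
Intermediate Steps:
Pow(Add(Pow(Add(-3, m), 2), -359), Rational(1, 2)) = Pow(Add(Pow(Add(-3, -2), 2), -359), Rational(1, 2)) = Pow(Add(Pow(-5, 2), -359), Rational(1, 2)) = Pow(Add(25, -359), Rational(1, 2)) = Pow(-334, Rational(1, 2)) = Mul(I, Pow(334, Rational(1, 2)))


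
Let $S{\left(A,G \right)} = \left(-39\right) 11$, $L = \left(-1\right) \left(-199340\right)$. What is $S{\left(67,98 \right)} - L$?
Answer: $-199769$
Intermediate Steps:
$L = 199340$
$S{\left(A,G \right)} = -429$
$S{\left(67,98 \right)} - L = -429 - 199340 = -199769$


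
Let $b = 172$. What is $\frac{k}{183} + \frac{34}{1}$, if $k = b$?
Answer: $\frac{6394}{183} \approx 34.94$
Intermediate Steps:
$k = 172$
$\frac{k}{183} + \frac{34}{1} = \frac{172}{183} + \frac{34}{1} = 172 \cdot \frac{1}{183} + 34 \cdot 1 = \frac{172}{183} + 34 = \frac{6394}{183}$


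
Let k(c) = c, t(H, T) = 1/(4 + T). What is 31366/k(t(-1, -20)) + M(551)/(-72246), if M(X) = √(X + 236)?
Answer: -501856 - √787/72246 ≈ -5.0186e+5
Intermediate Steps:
M(X) = √(236 + X)
31366/k(t(-1, -20)) + M(551)/(-72246) = 31366/(1/(4 - 20)) + √(236 + 551)/(-72246) = 31366/(1/(-16)) + √787*(-1/72246) = 31366/(-1/16) - √787/72246 = 31366*(-16) - √787/72246 = -501856 - √787/72246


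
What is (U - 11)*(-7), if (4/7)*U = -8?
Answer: 175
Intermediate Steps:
U = -14 (U = (7/4)*(-8) = -14)
(U - 11)*(-7) = (-14 - 11)*(-7) = -25*(-7) = 175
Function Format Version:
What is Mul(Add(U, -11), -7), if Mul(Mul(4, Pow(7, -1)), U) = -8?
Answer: 175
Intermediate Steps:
U = -14 (U = Mul(Rational(7, 4), -8) = -14)
Mul(Add(U, -11), -7) = Mul(Add(-14, -11), -7) = Mul(-25, -7) = 175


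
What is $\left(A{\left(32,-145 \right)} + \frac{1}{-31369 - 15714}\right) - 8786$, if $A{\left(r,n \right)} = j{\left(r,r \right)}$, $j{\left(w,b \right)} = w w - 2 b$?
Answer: $- \frac{368471559}{47083} \approx -7826.0$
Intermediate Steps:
$j{\left(w,b \right)} = w^{2} - 2 b$
$A{\left(r,n \right)} = r^{2} - 2 r$
$\left(A{\left(32,-145 \right)} + \frac{1}{-31369 - 15714}\right) - 8786 = \left(32 \left(-2 + 32\right) + \frac{1}{-31369 - 15714}\right) - 8786 = \left(32 \cdot 30 + \frac{1}{-31369 + \left(-15751 + 37\right)}\right) - 8786 = \left(960 + \frac{1}{-31369 - 15714}\right) - 8786 = \left(960 + \frac{1}{-47083}\right) - 8786 = \left(960 - \frac{1}{47083}\right) - 8786 = \frac{45199679}{47083} - 8786 = - \frac{368471559}{47083}$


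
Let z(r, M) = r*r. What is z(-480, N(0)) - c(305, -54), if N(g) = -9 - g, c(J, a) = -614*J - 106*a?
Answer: 411946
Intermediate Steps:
z(r, M) = r**2
z(-480, N(0)) - c(305, -54) = (-480)**2 - (-614*305 - 106*(-54)) = 230400 - (-187270 + 5724) = 230400 - 1*(-181546) = 230400 + 181546 = 411946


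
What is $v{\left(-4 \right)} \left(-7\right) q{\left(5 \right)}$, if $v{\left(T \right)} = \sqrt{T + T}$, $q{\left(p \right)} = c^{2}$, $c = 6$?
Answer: $- 504 i \sqrt{2} \approx - 712.76 i$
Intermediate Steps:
$q{\left(p \right)} = 36$ ($q{\left(p \right)} = 6^{2} = 36$)
$v{\left(T \right)} = \sqrt{2} \sqrt{T}$ ($v{\left(T \right)} = \sqrt{2 T} = \sqrt{2} \sqrt{T}$)
$v{\left(-4 \right)} \left(-7\right) q{\left(5 \right)} = \sqrt{2} \sqrt{-4} \left(-7\right) 36 = \sqrt{2} \cdot 2 i \left(-7\right) 36 = 2 i \sqrt{2} \left(-7\right) 36 = - 14 i \sqrt{2} \cdot 36 = - 504 i \sqrt{2}$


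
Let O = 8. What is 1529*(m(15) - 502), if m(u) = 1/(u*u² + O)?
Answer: -2596647185/3383 ≈ -7.6756e+5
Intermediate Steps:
m(u) = 1/(8 + u³) (m(u) = 1/(u*u² + 8) = 1/(u³ + 8) = 1/(8 + u³))
1529*(m(15) - 502) = 1529*(1/(8 + 15³) - 502) = 1529*(1/(8 + 3375) - 502) = 1529*(1/3383 - 502) = 1529*(-1698265/3383) = -2596647185/3383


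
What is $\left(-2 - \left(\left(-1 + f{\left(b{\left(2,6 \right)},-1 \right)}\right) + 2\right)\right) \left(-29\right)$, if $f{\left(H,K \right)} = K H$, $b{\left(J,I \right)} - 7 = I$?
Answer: $-290$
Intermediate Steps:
$b{\left(J,I \right)} = 7 + I$
$f{\left(H,K \right)} = H K$
$\left(-2 - \left(\left(-1 + f{\left(b{\left(2,6 \right)},-1 \right)}\right) + 2\right)\right) \left(-29\right) = \left(-2 - \left(\left(-1 + \left(7 + 6\right) \left(-1\right)\right) + 2\right)\right) \left(-29\right) = \left(-2 - \left(\left(-1 + 13 \left(-1\right)\right) + 2\right)\right) \left(-29\right) = \left(-2 - \left(\left(-1 - 13\right) + 2\right)\right) \left(-29\right) = \left(-2 - \left(-14 + 2\right)\right) \left(-29\right) = \left(-2 - -12\right) \left(-29\right) = \left(-2 + 12\right) \left(-29\right) = 10 \left(-29\right) = -290$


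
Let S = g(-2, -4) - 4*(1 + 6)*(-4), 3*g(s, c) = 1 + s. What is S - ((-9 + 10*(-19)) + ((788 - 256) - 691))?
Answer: 1409/3 ≈ 469.67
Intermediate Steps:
g(s, c) = ⅓ + s/3 (g(s, c) = (1 + s)/3 = ⅓ + s/3)
S = 335/3 (S = (⅓ + (⅓)*(-2)) - 4*(1 + 6)*(-4) = (⅓ - ⅔) - 28*(-4) = -⅓ - 4*(-28) = -⅓ + 112 = 335/3 ≈ 111.67)
S - ((-9 + 10*(-19)) + ((788 - 256) - 691)) = 335/3 - ((-9 + 10*(-19)) + ((788 - 256) - 691)) = 335/3 - ((-9 - 190) + (532 - 691)) = 335/3 - (-199 - 159) = 335/3 - 1*(-358) = 335/3 + 358 = 1409/3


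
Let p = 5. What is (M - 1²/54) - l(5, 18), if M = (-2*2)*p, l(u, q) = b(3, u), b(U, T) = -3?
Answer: -919/54 ≈ -17.019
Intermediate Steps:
l(u, q) = -3
M = -20 (M = -2*2*5 = -4*5 = -20)
(M - 1²/54) - l(5, 18) = (-20 - 1²/54) - 1*(-3) = (-20 - 1/54) + 3 = -1081/54 + 3 = -919/54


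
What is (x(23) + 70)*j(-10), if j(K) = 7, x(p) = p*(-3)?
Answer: 7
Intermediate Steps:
x(p) = -3*p
(x(23) + 70)*j(-10) = (-3*23 + 70)*7 = (-69 + 70)*7 = 1*7 = 7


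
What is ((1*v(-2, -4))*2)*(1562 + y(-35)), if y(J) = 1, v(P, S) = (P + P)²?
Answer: 50016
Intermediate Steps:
v(P, S) = 4*P² (v(P, S) = (2*P)² = 4*P²)
((1*v(-2, -4))*2)*(1562 + y(-35)) = ((1*(4*(-2)²))*2)*(1562 + 1) = ((1*(4*4))*2)*1563 = ((1*16)*2)*1563 = (16*2)*1563 = 32*1563 = 50016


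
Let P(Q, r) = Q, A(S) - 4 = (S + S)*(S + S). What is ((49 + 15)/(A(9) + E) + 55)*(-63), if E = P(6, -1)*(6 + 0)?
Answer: -45189/13 ≈ -3476.1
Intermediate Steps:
A(S) = 4 + 4*S² (A(S) = 4 + (S + S)*(S + S) = 4 + (2*S)*(2*S) = 4 + 4*S²)
E = 36 (E = 6*(6 + 0) = 6*6 = 36)
((49 + 15)/(A(9) + E) + 55)*(-63) = ((49 + 15)/((4 + 4*9²) + 36) + 55)*(-63) = (64/((4 + 4*81) + 36) + 55)*(-63) = (64/((4 + 324) + 36) + 55)*(-63) = (64/(328 + 36) + 55)*(-63) = (64/364 + 55)*(-63) = (64*(1/364) + 55)*(-63) = (16/91 + 55)*(-63) = (5021/91)*(-63) = -45189/13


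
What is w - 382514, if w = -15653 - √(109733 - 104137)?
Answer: -398167 - 2*√1399 ≈ -3.9824e+5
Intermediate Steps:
w = -15653 - 2*√1399 (w = -15653 - √5596 = -15653 - 2*√1399 ≈ -15728.)
w - 382514 = (-15653 - 2*√1399) - 382514 = -398167 - 2*√1399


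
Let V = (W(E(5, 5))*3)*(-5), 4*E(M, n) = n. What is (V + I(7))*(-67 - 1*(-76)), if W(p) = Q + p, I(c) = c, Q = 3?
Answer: -2043/4 ≈ -510.75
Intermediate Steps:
E(M, n) = n/4
W(p) = 3 + p
V = -255/4 (V = ((3 + (¼)*5)*3)*(-5) = ((3 + 5/4)*3)*(-5) = ((17/4)*3)*(-5) = (51/4)*(-5) = -255/4 ≈ -63.750)
(V + I(7))*(-67 - 1*(-76)) = (-255/4 + 7)*(-67 - 1*(-76)) = -227*(-67 + 76)/4 = -227/4*9 = -2043/4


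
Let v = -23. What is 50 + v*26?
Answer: -548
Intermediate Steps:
50 + v*26 = 50 - 23*26 = 50 - 598 = -548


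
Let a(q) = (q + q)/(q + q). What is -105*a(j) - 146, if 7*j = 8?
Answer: -251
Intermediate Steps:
j = 8/7 (j = (1/7)*8 = 8/7 ≈ 1.1429)
a(q) = 1 (a(q) = (2*q)/((2*q)) = (2*q)*(1/(2*q)) = 1)
-105*a(j) - 146 = -105*1 - 146 = -105 - 146 = -251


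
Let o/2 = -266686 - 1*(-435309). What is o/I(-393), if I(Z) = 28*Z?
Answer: -24089/786 ≈ -30.648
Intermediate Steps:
o = 337246 (o = 2*(-266686 - 1*(-435309)) = 2*(-266686 + 435309) = 2*168623 = 337246)
o/I(-393) = 337246/((28*(-393))) = 337246/(-11004) = 337246*(-1/11004) = -24089/786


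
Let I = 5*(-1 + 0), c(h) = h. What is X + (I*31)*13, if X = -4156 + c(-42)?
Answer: -6213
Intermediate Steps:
I = -5 (I = 5*(-1) = -5)
X = -4198 (X = -4156 - 42 = -4198)
X + (I*31)*13 = -4198 - 5*31*13 = -4198 - 155*13 = -4198 - 2015 = -6213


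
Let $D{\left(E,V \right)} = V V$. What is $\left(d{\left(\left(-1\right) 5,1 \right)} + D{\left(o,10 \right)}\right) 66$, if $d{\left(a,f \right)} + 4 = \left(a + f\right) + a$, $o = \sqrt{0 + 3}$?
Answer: $5742$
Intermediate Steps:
$o = \sqrt{3} \approx 1.732$
$d{\left(a,f \right)} = -4 + f + 2 a$ ($d{\left(a,f \right)} = -4 + \left(\left(a + f\right) + a\right) = -4 + \left(f + 2 a\right) = -4 + f + 2 a$)
$D{\left(E,V \right)} = V^{2}$
$\left(d{\left(\left(-1\right) 5,1 \right)} + D{\left(o,10 \right)}\right) 66 = \left(\left(-4 + 1 + 2 \left(\left(-1\right) 5\right)\right) + 10^{2}\right) 66 = \left(\left(-4 + 1 + 2 \left(-5\right)\right) + 100\right) 66 = \left(\left(-4 + 1 - 10\right) + 100\right) 66 = \left(-13 + 100\right) 66 = 87 \cdot 66 = 5742$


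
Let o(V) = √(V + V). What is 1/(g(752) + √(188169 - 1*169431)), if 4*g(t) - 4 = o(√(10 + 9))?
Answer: 4/(4 + 12*√2082 + √2*19^(¼)) ≈ 0.0072137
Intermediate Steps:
o(V) = √2*√V (o(V) = √(2*V) = √2*√V)
g(t) = 1 + √2*19^(¼)/4 (g(t) = 1 + (√2*√(√(10 + 9)))/4 = 1 + (√2*√(√19))/4 = 1 + (√2*19^(¼))/4 = 1 + √2*19^(¼)/4)
1/(g(752) + √(188169 - 1*169431)) = 1/((1 + √2*19^(¼)/4) + √(188169 - 1*169431)) = 1/((1 + √2*19^(¼)/4) + √(188169 - 169431)) = 1/((1 + √2*19^(¼)/4) + √18738) = 1/((1 + √2*19^(¼)/4) + 3*√2082) = 1/(1 + 3*√2082 + √2*19^(¼)/4)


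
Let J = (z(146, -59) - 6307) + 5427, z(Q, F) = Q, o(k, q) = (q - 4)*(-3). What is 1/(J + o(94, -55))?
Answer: -1/557 ≈ -0.0017953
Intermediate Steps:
o(k, q) = 12 - 3*q (o(k, q) = (-4 + q)*(-3) = 12 - 3*q)
J = -734 (J = (146 - 6307) + 5427 = -6161 + 5427 = -734)
1/(J + o(94, -55)) = 1/(-734 + (12 - 3*(-55))) = 1/(-734 + (12 + 165)) = 1/(-734 + 177) = 1/(-557) = -1/557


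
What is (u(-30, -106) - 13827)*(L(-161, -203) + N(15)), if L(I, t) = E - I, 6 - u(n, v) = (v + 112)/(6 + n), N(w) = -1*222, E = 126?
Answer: -3593395/4 ≈ -8.9835e+5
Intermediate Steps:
N(w) = -222
u(n, v) = 6 - (112 + v)/(6 + n) (u(n, v) = 6 - (v + 112)/(6 + n) = 6 - (112 + v)/(6 + n))
L(I, t) = 126 - I
(u(-30, -106) - 13827)*(L(-161, -203) + N(15)) = ((-76 - 1*(-106) + 6*(-30))/(6 - 30) - 13827)*((126 - 1*(-161)) - 222) = ((-76 + 106 - 180)/(-24) - 13827)*((126 + 161) - 222) = (-1/24*(-150) - 13827)*(287 - 222) = (25/4 - 13827)*65 = -55283/4*65 = -3593395/4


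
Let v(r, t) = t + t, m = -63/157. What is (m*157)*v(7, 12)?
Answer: -1512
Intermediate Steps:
m = -63/157 (m = -63*1/157 = -63/157 ≈ -0.40127)
v(r, t) = 2*t
(m*157)*v(7, 12) = (-63/157*157)*(2*12) = -63*24 = -1512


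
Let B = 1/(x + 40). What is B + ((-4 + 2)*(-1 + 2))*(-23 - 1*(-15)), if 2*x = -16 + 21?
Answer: 1362/85 ≈ 16.024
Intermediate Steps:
x = 5/2 (x = (-16 + 21)/2 = (½)*5 = 5/2 ≈ 2.5000)
B = 2/85 (B = 1/(5/2 + 40) = 1/(85/2) = 2/85 ≈ 0.023529)
B + ((-4 + 2)*(-1 + 2))*(-23 - 1*(-15)) = 2/85 + ((-4 + 2)*(-1 + 2))*(-23 - 1*(-15)) = 2/85 + (-2*1)*(-23 + 15) = 2/85 - 2*(-8) = 2/85 + 16 = 1362/85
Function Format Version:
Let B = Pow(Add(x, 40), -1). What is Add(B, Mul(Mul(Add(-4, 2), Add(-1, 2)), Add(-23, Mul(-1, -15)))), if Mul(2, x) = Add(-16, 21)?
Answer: Rational(1362, 85) ≈ 16.024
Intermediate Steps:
x = Rational(5, 2) (x = Mul(Rational(1, 2), Add(-16, 21)) = Mul(Rational(1, 2), 5) = Rational(5, 2) ≈ 2.5000)
B = Rational(2, 85) (B = Pow(Add(Rational(5, 2), 40), -1) = Pow(Rational(85, 2), -1) = Rational(2, 85) ≈ 0.023529)
Add(B, Mul(Mul(Add(-4, 2), Add(-1, 2)), Add(-23, Mul(-1, -15)))) = Add(Rational(2, 85), Mul(Mul(Add(-4, 2), Add(-1, 2)), Add(-23, Mul(-1, -15)))) = Add(Rational(2, 85), Mul(Mul(-2, 1), Add(-23, 15))) = Add(Rational(2, 85), Mul(-2, -8)) = Add(Rational(2, 85), 16) = Rational(1362, 85)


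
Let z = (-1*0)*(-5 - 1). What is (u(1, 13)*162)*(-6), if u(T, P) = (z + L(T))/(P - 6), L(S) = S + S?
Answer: -1944/7 ≈ -277.71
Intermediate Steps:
L(S) = 2*S
z = 0 (z = 0*(-6) = 0)
u(T, P) = 2*T/(-6 + P) (u(T, P) = (0 + 2*T)/(P - 6) = (2*T)/(-6 + P) = 2*T/(-6 + P))
(u(1, 13)*162)*(-6) = ((2*1/(-6 + 13))*162)*(-6) = ((2*1/7)*162)*(-6) = ((2*1*(1/7))*162)*(-6) = ((2/7)*162)*(-6) = (324/7)*(-6) = -1944/7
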